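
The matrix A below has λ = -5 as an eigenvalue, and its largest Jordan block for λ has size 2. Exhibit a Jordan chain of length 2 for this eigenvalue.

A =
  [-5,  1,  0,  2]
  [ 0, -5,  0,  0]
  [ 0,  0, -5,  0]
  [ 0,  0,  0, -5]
A Jordan chain for λ = -5 of length 2:
v_1 = (1, 0, 0, 0)ᵀ
v_2 = (0, 1, 0, 0)ᵀ

Let N = A − (-5)·I. We want v_2 with N^2 v_2 = 0 but N^1 v_2 ≠ 0; then v_{j-1} := N · v_j for j = 2, …, 2.

Pick v_2 = (0, 1, 0, 0)ᵀ.
Then v_1 = N · v_2 = (1, 0, 0, 0)ᵀ.

Sanity check: (A − (-5)·I) v_1 = (0, 0, 0, 0)ᵀ = 0. ✓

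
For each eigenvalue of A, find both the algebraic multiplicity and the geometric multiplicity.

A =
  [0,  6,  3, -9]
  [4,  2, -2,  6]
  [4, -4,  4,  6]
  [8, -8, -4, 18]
λ = 6: alg = 4, geom = 3

Step 1 — factor the characteristic polynomial to read off the algebraic multiplicities:
  χ_A(x) = (x - 6)^4

Step 2 — compute geometric multiplicities via the rank-nullity identity g(λ) = n − rank(A − λI):
  rank(A − (6)·I) = 1, so dim ker(A − (6)·I) = n − 1 = 3

Summary:
  λ = 6: algebraic multiplicity = 4, geometric multiplicity = 3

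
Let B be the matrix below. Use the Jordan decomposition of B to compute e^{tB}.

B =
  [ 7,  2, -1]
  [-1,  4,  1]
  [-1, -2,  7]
e^{tB} =
  [t*exp(6*t) + exp(6*t), 2*t*exp(6*t), -t*exp(6*t)]
  [-t*exp(6*t), -2*t*exp(6*t) + exp(6*t), t*exp(6*t)]
  [-t*exp(6*t), -2*t*exp(6*t), t*exp(6*t) + exp(6*t)]

Strategy: write B = P · J · P⁻¹ where J is a Jordan canonical form, so e^{tB} = P · e^{tJ} · P⁻¹, and e^{tJ} can be computed block-by-block.

B has Jordan form
J =
  [6, 1, 0]
  [0, 6, 0]
  [0, 0, 6]
(up to reordering of blocks).

Per-block formulas:
  For a 1×1 block at λ = 6: exp(t · [6]) = [e^(6t)].
  For a 2×2 Jordan block J_2(6): exp(t · J_2(6)) = e^(6t)·(I + t·N), where N is the 2×2 nilpotent shift.

After assembling e^{tJ} and conjugating by P, we get:

e^{tB} =
  [t*exp(6*t) + exp(6*t), 2*t*exp(6*t), -t*exp(6*t)]
  [-t*exp(6*t), -2*t*exp(6*t) + exp(6*t), t*exp(6*t)]
  [-t*exp(6*t), -2*t*exp(6*t), t*exp(6*t) + exp(6*t)]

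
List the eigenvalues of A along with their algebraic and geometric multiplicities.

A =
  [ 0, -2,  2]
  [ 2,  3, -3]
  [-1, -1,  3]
λ = 2: alg = 3, geom = 1

Step 1 — factor the characteristic polynomial to read off the algebraic multiplicities:
  χ_A(x) = (x - 2)^3

Step 2 — compute geometric multiplicities via the rank-nullity identity g(λ) = n − rank(A − λI):
  rank(A − (2)·I) = 2, so dim ker(A − (2)·I) = n − 2 = 1

Summary:
  λ = 2: algebraic multiplicity = 3, geometric multiplicity = 1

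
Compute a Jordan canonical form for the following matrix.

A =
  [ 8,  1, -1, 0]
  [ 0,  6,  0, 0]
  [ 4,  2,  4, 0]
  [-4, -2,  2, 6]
J_2(6) ⊕ J_1(6) ⊕ J_1(6)

The characteristic polynomial is
  det(x·I − A) = x^4 - 24*x^3 + 216*x^2 - 864*x + 1296 = (x - 6)^4

Eigenvalues and multiplicities (the geometric multiplicity of λ is n − rank(A − λI), which equals the number of Jordan blocks for λ):
  λ = 6: algebraic multiplicity = 4, geometric multiplicity = 3

Determining the block sizes for each eigenvalue:
  λ = 6: 3 blocks summing to 4 forces exactly one block of size 2 and the rest size 1 → block sizes [2, 1, 1]

Assembling the blocks gives a Jordan form
J =
  [6, 1, 0, 0]
  [0, 6, 0, 0]
  [0, 0, 6, 0]
  [0, 0, 0, 6]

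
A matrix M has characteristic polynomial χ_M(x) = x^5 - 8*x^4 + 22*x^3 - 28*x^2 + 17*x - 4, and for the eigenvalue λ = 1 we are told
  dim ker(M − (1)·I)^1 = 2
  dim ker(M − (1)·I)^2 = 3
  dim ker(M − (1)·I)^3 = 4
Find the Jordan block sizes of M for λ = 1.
Block sizes for λ = 1: [3, 1]

From the dimensions of kernels of powers, the number of Jordan blocks of size at least j is d_j − d_{j−1} where d_j = dim ker(N^j) (with d_0 = 0). Computing the differences gives [2, 1, 1].
The number of blocks of size exactly k is (#blocks of size ≥ k) − (#blocks of size ≥ k + 1), so the partition is: 1 block(s) of size 1, 1 block(s) of size 3.
In nonincreasing order the block sizes are [3, 1].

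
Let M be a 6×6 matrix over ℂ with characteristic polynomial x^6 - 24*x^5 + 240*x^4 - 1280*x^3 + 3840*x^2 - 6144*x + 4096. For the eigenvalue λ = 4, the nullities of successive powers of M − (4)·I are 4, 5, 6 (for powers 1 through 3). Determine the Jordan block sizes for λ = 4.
Block sizes for λ = 4: [3, 1, 1, 1]

From the dimensions of kernels of powers, the number of Jordan blocks of size at least j is d_j − d_{j−1} where d_j = dim ker(N^j) (with d_0 = 0). Computing the differences gives [4, 1, 1].
The number of blocks of size exactly k is (#blocks of size ≥ k) − (#blocks of size ≥ k + 1), so the partition is: 3 block(s) of size 1, 1 block(s) of size 3.
In nonincreasing order the block sizes are [3, 1, 1, 1].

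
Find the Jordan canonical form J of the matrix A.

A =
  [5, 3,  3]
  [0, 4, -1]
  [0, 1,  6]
J_2(5) ⊕ J_1(5)

The characteristic polynomial is
  det(x·I − A) = x^3 - 15*x^2 + 75*x - 125 = (x - 5)^3

Eigenvalues and multiplicities (the geometric multiplicity of λ is n − rank(A − λI), which equals the number of Jordan blocks for λ):
  λ = 5: algebraic multiplicity = 3, geometric multiplicity = 2

Determining the block sizes for each eigenvalue:
  λ = 5: 2 blocks summing to 3 forces exactly one block of size 2 and the rest size 1 → block sizes [2, 1]

Assembling the blocks gives a Jordan form
J =
  [5, 1, 0]
  [0, 5, 0]
  [0, 0, 5]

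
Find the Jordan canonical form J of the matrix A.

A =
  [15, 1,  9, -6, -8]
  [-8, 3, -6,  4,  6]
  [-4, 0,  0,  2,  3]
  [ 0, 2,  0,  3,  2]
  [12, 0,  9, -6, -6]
J_3(3) ⊕ J_1(3) ⊕ J_1(3)

The characteristic polynomial is
  det(x·I − A) = x^5 - 15*x^4 + 90*x^3 - 270*x^2 + 405*x - 243 = (x - 3)^5

Eigenvalues and multiplicities (the geometric multiplicity of λ is n − rank(A − λI), which equals the number of Jordan blocks for λ):
  λ = 3: algebraic multiplicity = 5, geometric multiplicity = 3

Determining the block sizes for each eigenvalue:
  λ = 3: with am = 5 and gm = 3, the partition is not yet determined (e.g. several partitions of 5 into 3 parts exist). Let N = A − (3)·I. Computing rank(N^1) = 2, rank(N^2) = 1, rank(N^3) = 0; the number of blocks of size ≥ j is rank(N^{j−1}) − rank(N^j), giving [3, 1, 1]. So we have 1 block(s) of size 3, 2 block(s) of size 1 → block sizes [3, 1, 1]

Assembling the blocks gives a Jordan form
J =
  [3, 1, 0, 0, 0]
  [0, 3, 1, 0, 0]
  [0, 0, 3, 0, 0]
  [0, 0, 0, 3, 0]
  [0, 0, 0, 0, 3]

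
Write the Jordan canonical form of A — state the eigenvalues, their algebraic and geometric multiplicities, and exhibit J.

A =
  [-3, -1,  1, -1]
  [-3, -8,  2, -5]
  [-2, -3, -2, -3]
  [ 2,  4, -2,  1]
J_3(-3) ⊕ J_1(-3)

The characteristic polynomial is
  det(x·I − A) = x^4 + 12*x^3 + 54*x^2 + 108*x + 81 = (x + 3)^4

Eigenvalues and multiplicities (the geometric multiplicity of λ is n − rank(A − λI), which equals the number of Jordan blocks for λ):
  λ = -3: algebraic multiplicity = 4, geometric multiplicity = 2

Determining the block sizes for each eigenvalue:
  λ = -3: with am = 4 and gm = 2, the partition is not yet determined (e.g. several partitions of 4 into 2 parts exist). Let N = A − (-3)·I. Computing rank(N^1) = 2, rank(N^2) = 1, rank(N^3) = 0; the number of blocks of size ≥ j is rank(N^{j−1}) − rank(N^j), giving [2, 1, 1]. So we have 1 block(s) of size 3, 1 block(s) of size 1 → block sizes [3, 1]

Assembling the blocks gives a Jordan form
J =
  [-3,  1,  0,  0]
  [ 0, -3,  1,  0]
  [ 0,  0, -3,  0]
  [ 0,  0,  0, -3]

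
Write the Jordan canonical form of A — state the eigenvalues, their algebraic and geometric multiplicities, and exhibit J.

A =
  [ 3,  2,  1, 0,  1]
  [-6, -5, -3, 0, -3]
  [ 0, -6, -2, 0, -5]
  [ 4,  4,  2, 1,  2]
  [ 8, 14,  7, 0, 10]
J_2(1) ⊕ J_1(1) ⊕ J_1(1) ⊕ J_1(3)

The characteristic polynomial is
  det(x·I − A) = x^5 - 7*x^4 + 18*x^3 - 22*x^2 + 13*x - 3 = (x - 3)*(x - 1)^4

Eigenvalues and multiplicities (the geometric multiplicity of λ is n − rank(A − λI), which equals the number of Jordan blocks for λ):
  λ = 1: algebraic multiplicity = 4, geometric multiplicity = 3
  λ = 3: algebraic multiplicity = 1, geometric multiplicity = 1

Determining the block sizes for each eigenvalue:
  λ = 1: 3 blocks summing to 4 forces exactly one block of size 2 and the rest size 1 → block sizes [2, 1, 1]
  λ = 3: one block (gm = 1), so the single block has size am = 1 → block sizes [1]

Assembling the blocks gives a Jordan form
J =
  [1, 1, 0, 0, 0]
  [0, 1, 0, 0, 0]
  [0, 0, 1, 0, 0]
  [0, 0, 0, 1, 0]
  [0, 0, 0, 0, 3]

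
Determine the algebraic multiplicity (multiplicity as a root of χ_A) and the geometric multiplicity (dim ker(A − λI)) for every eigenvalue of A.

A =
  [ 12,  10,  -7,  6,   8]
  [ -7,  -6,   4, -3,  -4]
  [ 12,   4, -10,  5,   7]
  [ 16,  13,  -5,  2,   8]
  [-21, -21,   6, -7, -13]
λ = -3: alg = 5, geom = 2

Step 1 — factor the characteristic polynomial to read off the algebraic multiplicities:
  χ_A(x) = (x + 3)^5

Step 2 — compute geometric multiplicities via the rank-nullity identity g(λ) = n − rank(A − λI):
  rank(A − (-3)·I) = 3, so dim ker(A − (-3)·I) = n − 3 = 2

Summary:
  λ = -3: algebraic multiplicity = 5, geometric multiplicity = 2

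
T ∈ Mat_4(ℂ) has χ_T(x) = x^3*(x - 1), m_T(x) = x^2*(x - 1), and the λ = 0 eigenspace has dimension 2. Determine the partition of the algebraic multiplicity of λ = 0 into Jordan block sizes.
Block sizes for λ = 0: [2, 1]

Step 1 — from the characteristic polynomial, algebraic multiplicity of λ = 0 is 3. From dim ker(T − (0)·I) = 2, there are exactly 2 Jordan blocks for λ = 0.
Step 2 — from the minimal polynomial, the factor (x − 0)^2 tells us the largest block for λ = 0 has size 2.
Step 3 — with total size 3, 2 blocks, and largest block 2, the block sizes (in nonincreasing order) are [2, 1].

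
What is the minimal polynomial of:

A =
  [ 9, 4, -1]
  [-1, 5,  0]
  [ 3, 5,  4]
x^3 - 18*x^2 + 108*x - 216

The characteristic polynomial is χ_A(x) = (x - 6)^3, so the eigenvalues are known. The minimal polynomial is
  m_A(x) = Π_λ (x − λ)^{k_λ}
where k_λ is the size of the *largest* Jordan block for λ (equivalently, the smallest k with (A − λI)^k v = 0 for every generalised eigenvector v of λ).

  λ = 6: largest Jordan block has size 3, contributing (x − 6)^3

So m_A(x) = (x - 6)^3 = x^3 - 18*x^2 + 108*x - 216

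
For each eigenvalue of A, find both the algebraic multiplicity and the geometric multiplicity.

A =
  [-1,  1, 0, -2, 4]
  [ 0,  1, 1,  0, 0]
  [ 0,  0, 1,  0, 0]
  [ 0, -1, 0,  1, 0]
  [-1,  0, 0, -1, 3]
λ = 1: alg = 5, geom = 2

Step 1 — factor the characteristic polynomial to read off the algebraic multiplicities:
  χ_A(x) = (x - 1)^5

Step 2 — compute geometric multiplicities via the rank-nullity identity g(λ) = n − rank(A − λI):
  rank(A − (1)·I) = 3, so dim ker(A − (1)·I) = n − 3 = 2

Summary:
  λ = 1: algebraic multiplicity = 5, geometric multiplicity = 2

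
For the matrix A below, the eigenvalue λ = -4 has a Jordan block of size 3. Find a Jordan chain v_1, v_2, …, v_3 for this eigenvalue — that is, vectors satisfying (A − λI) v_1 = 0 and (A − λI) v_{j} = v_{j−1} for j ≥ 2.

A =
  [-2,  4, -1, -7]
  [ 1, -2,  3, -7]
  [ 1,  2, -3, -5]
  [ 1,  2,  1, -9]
A Jordan chain for λ = -4 of length 3:
v_1 = (2, 1, 1, 1)ᵀ
v_2 = (-1, 3, 1, 1)ᵀ
v_3 = (0, 0, 1, 0)ᵀ

Let N = A − (-4)·I. We want v_3 with N^3 v_3 = 0 but N^2 v_3 ≠ 0; then v_{j-1} := N · v_j for j = 3, …, 2.

Pick v_3 = (0, 0, 1, 0)ᵀ.
Then v_2 = N · v_3 = (-1, 3, 1, 1)ᵀ.
Then v_1 = N · v_2 = (2, 1, 1, 1)ᵀ.

Sanity check: (A − (-4)·I) v_1 = (0, 0, 0, 0)ᵀ = 0. ✓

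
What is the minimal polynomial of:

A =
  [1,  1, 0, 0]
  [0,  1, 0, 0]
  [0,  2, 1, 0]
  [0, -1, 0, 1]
x^2 - 2*x + 1

The characteristic polynomial is χ_A(x) = (x - 1)^4, so the eigenvalues are known. The minimal polynomial is
  m_A(x) = Π_λ (x − λ)^{k_λ}
where k_λ is the size of the *largest* Jordan block for λ (equivalently, the smallest k with (A − λI)^k v = 0 for every generalised eigenvector v of λ).

  λ = 1: largest Jordan block has size 2, contributing (x − 1)^2

So m_A(x) = (x - 1)^2 = x^2 - 2*x + 1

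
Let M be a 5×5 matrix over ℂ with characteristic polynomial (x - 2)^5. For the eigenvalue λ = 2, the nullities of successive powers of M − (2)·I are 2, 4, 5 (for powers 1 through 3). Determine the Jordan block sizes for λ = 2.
Block sizes for λ = 2: [3, 2]

From the dimensions of kernels of powers, the number of Jordan blocks of size at least j is d_j − d_{j−1} where d_j = dim ker(N^j) (with d_0 = 0). Computing the differences gives [2, 2, 1].
The number of blocks of size exactly k is (#blocks of size ≥ k) − (#blocks of size ≥ k + 1), so the partition is: 1 block(s) of size 2, 1 block(s) of size 3.
In nonincreasing order the block sizes are [3, 2].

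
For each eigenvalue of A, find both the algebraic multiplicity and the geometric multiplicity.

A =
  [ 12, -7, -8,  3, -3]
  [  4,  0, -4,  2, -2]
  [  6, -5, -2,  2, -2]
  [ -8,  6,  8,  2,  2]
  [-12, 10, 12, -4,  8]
λ = 4: alg = 5, geom = 3

Step 1 — factor the characteristic polynomial to read off the algebraic multiplicities:
  χ_A(x) = (x - 4)^5

Step 2 — compute geometric multiplicities via the rank-nullity identity g(λ) = n − rank(A − λI):
  rank(A − (4)·I) = 2, so dim ker(A − (4)·I) = n − 2 = 3

Summary:
  λ = 4: algebraic multiplicity = 5, geometric multiplicity = 3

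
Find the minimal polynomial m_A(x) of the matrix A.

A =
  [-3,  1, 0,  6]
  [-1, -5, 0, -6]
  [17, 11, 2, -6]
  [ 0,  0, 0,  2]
x^3 + 6*x^2 - 32

The characteristic polynomial is χ_A(x) = (x - 2)^2*(x + 4)^2, so the eigenvalues are known. The minimal polynomial is
  m_A(x) = Π_λ (x − λ)^{k_λ}
where k_λ is the size of the *largest* Jordan block for λ (equivalently, the smallest k with (A − λI)^k v = 0 for every generalised eigenvector v of λ).

  λ = -4: largest Jordan block has size 2, contributing (x + 4)^2
  λ = 2: largest Jordan block has size 1, contributing (x − 2)

So m_A(x) = (x - 2)*(x + 4)^2 = x^3 + 6*x^2 - 32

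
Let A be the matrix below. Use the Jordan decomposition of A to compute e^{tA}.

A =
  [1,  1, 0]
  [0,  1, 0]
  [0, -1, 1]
e^{tA} =
  [exp(t), t*exp(t), 0]
  [0, exp(t), 0]
  [0, -t*exp(t), exp(t)]

Strategy: write A = P · J · P⁻¹ where J is a Jordan canonical form, so e^{tA} = P · e^{tJ} · P⁻¹, and e^{tJ} can be computed block-by-block.

A has Jordan form
J =
  [1, 1, 0]
  [0, 1, 0]
  [0, 0, 1]
(up to reordering of blocks).

Per-block formulas:
  For a 1×1 block at λ = 1: exp(t · [1]) = [e^(1t)].
  For a 2×2 Jordan block J_2(1): exp(t · J_2(1)) = e^(1t)·(I + t·N), where N is the 2×2 nilpotent shift.

After assembling e^{tJ} and conjugating by P, we get:

e^{tA} =
  [exp(t), t*exp(t), 0]
  [0, exp(t), 0]
  [0, -t*exp(t), exp(t)]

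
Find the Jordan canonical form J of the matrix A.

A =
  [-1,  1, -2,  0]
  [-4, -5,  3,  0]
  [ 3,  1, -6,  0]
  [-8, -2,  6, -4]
J_3(-4) ⊕ J_1(-4)

The characteristic polynomial is
  det(x·I − A) = x^4 + 16*x^3 + 96*x^2 + 256*x + 256 = (x + 4)^4

Eigenvalues and multiplicities (the geometric multiplicity of λ is n − rank(A − λI), which equals the number of Jordan blocks for λ):
  λ = -4: algebraic multiplicity = 4, geometric multiplicity = 2

Determining the block sizes for each eigenvalue:
  λ = -4: with am = 4 and gm = 2, the partition is not yet determined (e.g. several partitions of 4 into 2 parts exist). Let N = A − (-4)·I. Computing rank(N^1) = 2, rank(N^2) = 1, rank(N^3) = 0; the number of blocks of size ≥ j is rank(N^{j−1}) − rank(N^j), giving [2, 1, 1]. So we have 1 block(s) of size 3, 1 block(s) of size 1 → block sizes [3, 1]

Assembling the blocks gives a Jordan form
J =
  [-4,  1,  0,  0]
  [ 0, -4,  1,  0]
  [ 0,  0, -4,  0]
  [ 0,  0,  0, -4]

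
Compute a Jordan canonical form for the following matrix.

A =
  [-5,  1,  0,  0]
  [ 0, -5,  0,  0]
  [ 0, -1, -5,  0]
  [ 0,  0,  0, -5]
J_2(-5) ⊕ J_1(-5) ⊕ J_1(-5)

The characteristic polynomial is
  det(x·I − A) = x^4 + 20*x^3 + 150*x^2 + 500*x + 625 = (x + 5)^4

Eigenvalues and multiplicities (the geometric multiplicity of λ is n − rank(A − λI), which equals the number of Jordan blocks for λ):
  λ = -5: algebraic multiplicity = 4, geometric multiplicity = 3

Determining the block sizes for each eigenvalue:
  λ = -5: 3 blocks summing to 4 forces exactly one block of size 2 and the rest size 1 → block sizes [2, 1, 1]

Assembling the blocks gives a Jordan form
J =
  [-5,  1,  0,  0]
  [ 0, -5,  0,  0]
  [ 0,  0, -5,  0]
  [ 0,  0,  0, -5]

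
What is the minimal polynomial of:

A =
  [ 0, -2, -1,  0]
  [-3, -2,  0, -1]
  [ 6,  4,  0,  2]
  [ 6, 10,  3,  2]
x^2

The characteristic polynomial is χ_A(x) = x^4, so the eigenvalues are known. The minimal polynomial is
  m_A(x) = Π_λ (x − λ)^{k_λ}
where k_λ is the size of the *largest* Jordan block for λ (equivalently, the smallest k with (A − λI)^k v = 0 for every generalised eigenvector v of λ).

  λ = 0: largest Jordan block has size 2, contributing (x − 0)^2

So m_A(x) = x^2 = x^2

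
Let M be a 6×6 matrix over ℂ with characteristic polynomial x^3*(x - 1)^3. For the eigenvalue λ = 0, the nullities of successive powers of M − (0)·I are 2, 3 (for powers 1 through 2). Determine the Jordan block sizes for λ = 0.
Block sizes for λ = 0: [2, 1]

From the dimensions of kernels of powers, the number of Jordan blocks of size at least j is d_j − d_{j−1} where d_j = dim ker(N^j) (with d_0 = 0). Computing the differences gives [2, 1].
The number of blocks of size exactly k is (#blocks of size ≥ k) − (#blocks of size ≥ k + 1), so the partition is: 1 block(s) of size 1, 1 block(s) of size 2.
In nonincreasing order the block sizes are [2, 1].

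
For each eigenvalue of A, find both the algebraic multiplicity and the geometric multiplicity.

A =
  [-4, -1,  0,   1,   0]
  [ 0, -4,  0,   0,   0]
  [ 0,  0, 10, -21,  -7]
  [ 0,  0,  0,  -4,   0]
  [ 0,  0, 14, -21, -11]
λ = -4: alg = 4, geom = 3; λ = 3: alg = 1, geom = 1

Step 1 — factor the characteristic polynomial to read off the algebraic multiplicities:
  χ_A(x) = (x - 3)*(x + 4)^4

Step 2 — compute geometric multiplicities via the rank-nullity identity g(λ) = n − rank(A − λI):
  rank(A − (-4)·I) = 2, so dim ker(A − (-4)·I) = n − 2 = 3
  rank(A − (3)·I) = 4, so dim ker(A − (3)·I) = n − 4 = 1

Summary:
  λ = -4: algebraic multiplicity = 4, geometric multiplicity = 3
  λ = 3: algebraic multiplicity = 1, geometric multiplicity = 1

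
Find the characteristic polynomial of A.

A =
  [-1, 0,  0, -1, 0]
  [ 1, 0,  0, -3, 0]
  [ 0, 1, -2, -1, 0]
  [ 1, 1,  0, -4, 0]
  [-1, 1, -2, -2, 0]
x^5 + 7*x^4 + 18*x^3 + 20*x^2 + 8*x

Expanding det(x·I − A) (e.g. by cofactor expansion or by noting that A is similar to its Jordan form J, which has the same characteristic polynomial as A) gives
  χ_A(x) = x^5 + 7*x^4 + 18*x^3 + 20*x^2 + 8*x
which factors as x*(x + 1)*(x + 2)^3. The eigenvalues (with algebraic multiplicities) are λ = -2 with multiplicity 3, λ = -1 with multiplicity 1, λ = 0 with multiplicity 1.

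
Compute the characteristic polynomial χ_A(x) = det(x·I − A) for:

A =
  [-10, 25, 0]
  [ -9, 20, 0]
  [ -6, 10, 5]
x^3 - 15*x^2 + 75*x - 125

Expanding det(x·I − A) (e.g. by cofactor expansion or by noting that A is similar to its Jordan form J, which has the same characteristic polynomial as A) gives
  χ_A(x) = x^3 - 15*x^2 + 75*x - 125
which factors as (x - 5)^3. The eigenvalues (with algebraic multiplicities) are λ = 5 with multiplicity 3.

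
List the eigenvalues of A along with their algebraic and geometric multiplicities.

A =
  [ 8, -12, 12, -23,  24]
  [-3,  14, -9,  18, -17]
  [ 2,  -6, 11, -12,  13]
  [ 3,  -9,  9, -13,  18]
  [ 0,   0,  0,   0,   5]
λ = 5: alg = 5, geom = 2

Step 1 — factor the characteristic polynomial to read off the algebraic multiplicities:
  χ_A(x) = (x - 5)^5

Step 2 — compute geometric multiplicities via the rank-nullity identity g(λ) = n − rank(A − λI):
  rank(A − (5)·I) = 3, so dim ker(A − (5)·I) = n − 3 = 2

Summary:
  λ = 5: algebraic multiplicity = 5, geometric multiplicity = 2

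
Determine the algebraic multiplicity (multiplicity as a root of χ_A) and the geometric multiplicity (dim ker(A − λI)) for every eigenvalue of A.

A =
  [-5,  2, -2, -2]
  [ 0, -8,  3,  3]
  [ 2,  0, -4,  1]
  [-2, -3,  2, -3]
λ = -5: alg = 4, geom = 2

Step 1 — factor the characteristic polynomial to read off the algebraic multiplicities:
  χ_A(x) = (x + 5)^4

Step 2 — compute geometric multiplicities via the rank-nullity identity g(λ) = n − rank(A − λI):
  rank(A − (-5)·I) = 2, so dim ker(A − (-5)·I) = n − 2 = 2

Summary:
  λ = -5: algebraic multiplicity = 4, geometric multiplicity = 2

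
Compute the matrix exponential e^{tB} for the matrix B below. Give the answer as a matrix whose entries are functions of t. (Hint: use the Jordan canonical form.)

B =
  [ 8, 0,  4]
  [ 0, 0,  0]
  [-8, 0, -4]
e^{tB} =
  [2*exp(4*t) - 1, 0, exp(4*t) - 1]
  [0, 1, 0]
  [2 - 2*exp(4*t), 0, 2 - exp(4*t)]

Strategy: write B = P · J · P⁻¹ where J is a Jordan canonical form, so e^{tB} = P · e^{tJ} · P⁻¹, and e^{tJ} can be computed block-by-block.

B has Jordan form
J =
  [0, 0, 0]
  [0, 0, 0]
  [0, 0, 4]
(up to reordering of blocks).

Per-block formulas:
  For a 1×1 block at λ = 0: exp(t · [0]) = [e^(0t)].
  For a 1×1 block at λ = 4: exp(t · [4]) = [e^(4t)].

After assembling e^{tJ} and conjugating by P, we get:

e^{tB} =
  [2*exp(4*t) - 1, 0, exp(4*t) - 1]
  [0, 1, 0]
  [2 - 2*exp(4*t), 0, 2 - exp(4*t)]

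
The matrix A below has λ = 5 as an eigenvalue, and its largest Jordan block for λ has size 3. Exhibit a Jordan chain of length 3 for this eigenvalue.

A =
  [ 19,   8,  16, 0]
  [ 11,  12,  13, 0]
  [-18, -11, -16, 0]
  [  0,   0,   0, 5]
A Jordan chain for λ = 5 of length 3:
v_1 = (-4, -3, 5, 0)ᵀ
v_2 = (14, 11, -18, 0)ᵀ
v_3 = (1, 0, 0, 0)ᵀ

Let N = A − (5)·I. We want v_3 with N^3 v_3 = 0 but N^2 v_3 ≠ 0; then v_{j-1} := N · v_j for j = 3, …, 2.

Pick v_3 = (1, 0, 0, 0)ᵀ.
Then v_2 = N · v_3 = (14, 11, -18, 0)ᵀ.
Then v_1 = N · v_2 = (-4, -3, 5, 0)ᵀ.

Sanity check: (A − (5)·I) v_1 = (0, 0, 0, 0)ᵀ = 0. ✓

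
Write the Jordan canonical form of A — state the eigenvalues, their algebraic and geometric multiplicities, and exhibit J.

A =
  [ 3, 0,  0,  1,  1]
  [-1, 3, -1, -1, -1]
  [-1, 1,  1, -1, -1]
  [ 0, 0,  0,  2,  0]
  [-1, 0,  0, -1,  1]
J_2(2) ⊕ J_2(2) ⊕ J_1(2)

The characteristic polynomial is
  det(x·I − A) = x^5 - 10*x^4 + 40*x^3 - 80*x^2 + 80*x - 32 = (x - 2)^5

Eigenvalues and multiplicities (the geometric multiplicity of λ is n − rank(A − λI), which equals the number of Jordan blocks for λ):
  λ = 2: algebraic multiplicity = 5, geometric multiplicity = 3

Determining the block sizes for each eigenvalue:
  λ = 2: with am = 5 and gm = 3, the partition is not yet determined (e.g. several partitions of 5 into 3 parts exist). Let N = A − (2)·I. Computing rank(N^1) = 2, rank(N^2) = 0; the number of blocks of size ≥ j is rank(N^{j−1}) − rank(N^j), giving [3, 2]. So we have 2 block(s) of size 2, 1 block(s) of size 1 → block sizes [2, 2, 1]

Assembling the blocks gives a Jordan form
J =
  [2, 1, 0, 0, 0]
  [0, 2, 0, 0, 0]
  [0, 0, 2, 1, 0]
  [0, 0, 0, 2, 0]
  [0, 0, 0, 0, 2]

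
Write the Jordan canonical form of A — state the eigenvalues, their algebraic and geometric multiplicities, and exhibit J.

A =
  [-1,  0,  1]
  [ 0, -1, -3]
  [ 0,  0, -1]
J_2(-1) ⊕ J_1(-1)

The characteristic polynomial is
  det(x·I − A) = x^3 + 3*x^2 + 3*x + 1 = (x + 1)^3

Eigenvalues and multiplicities (the geometric multiplicity of λ is n − rank(A − λI), which equals the number of Jordan blocks for λ):
  λ = -1: algebraic multiplicity = 3, geometric multiplicity = 2

Determining the block sizes for each eigenvalue:
  λ = -1: 2 blocks summing to 3 forces exactly one block of size 2 and the rest size 1 → block sizes [2, 1]

Assembling the blocks gives a Jordan form
J =
  [-1,  1,  0]
  [ 0, -1,  0]
  [ 0,  0, -1]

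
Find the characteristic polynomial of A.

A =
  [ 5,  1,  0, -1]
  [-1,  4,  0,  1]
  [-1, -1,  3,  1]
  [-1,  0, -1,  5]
x^4 - 17*x^3 + 108*x^2 - 304*x + 320

Expanding det(x·I − A) (e.g. by cofactor expansion or by noting that A is similar to its Jordan form J, which has the same characteristic polynomial as A) gives
  χ_A(x) = x^4 - 17*x^3 + 108*x^2 - 304*x + 320
which factors as (x - 5)*(x - 4)^3. The eigenvalues (with algebraic multiplicities) are λ = 4 with multiplicity 3, λ = 5 with multiplicity 1.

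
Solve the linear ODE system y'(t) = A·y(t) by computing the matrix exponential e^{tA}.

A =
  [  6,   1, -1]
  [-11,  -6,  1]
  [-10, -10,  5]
e^{tA} =
  [t*exp(5*t) + exp(5*t), t*exp(5*t), -t*exp(5*t)]
  [-t*exp(5*t) - exp(5*t) + exp(-5*t), -t*exp(5*t) + exp(-5*t), t*exp(5*t)]
  [-exp(5*t) + exp(-5*t), -exp(5*t) + exp(-5*t), exp(5*t)]

Strategy: write A = P · J · P⁻¹ where J is a Jordan canonical form, so e^{tA} = P · e^{tJ} · P⁻¹, and e^{tJ} can be computed block-by-block.

A has Jordan form
J =
  [-5, 0, 0]
  [ 0, 5, 1]
  [ 0, 0, 5]
(up to reordering of blocks).

Per-block formulas:
  For a 1×1 block at λ = -5: exp(t · [-5]) = [e^(-5t)].
  For a 2×2 Jordan block J_2(5): exp(t · J_2(5)) = e^(5t)·(I + t·N), where N is the 2×2 nilpotent shift.

After assembling e^{tJ} and conjugating by P, we get:

e^{tA} =
  [t*exp(5*t) + exp(5*t), t*exp(5*t), -t*exp(5*t)]
  [-t*exp(5*t) - exp(5*t) + exp(-5*t), -t*exp(5*t) + exp(-5*t), t*exp(5*t)]
  [-exp(5*t) + exp(-5*t), -exp(5*t) + exp(-5*t), exp(5*t)]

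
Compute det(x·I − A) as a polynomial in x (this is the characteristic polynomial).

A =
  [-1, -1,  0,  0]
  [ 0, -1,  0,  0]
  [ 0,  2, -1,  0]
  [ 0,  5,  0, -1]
x^4 + 4*x^3 + 6*x^2 + 4*x + 1

Expanding det(x·I − A) (e.g. by cofactor expansion or by noting that A is similar to its Jordan form J, which has the same characteristic polynomial as A) gives
  χ_A(x) = x^4 + 4*x^3 + 6*x^2 + 4*x + 1
which factors as (x + 1)^4. The eigenvalues (with algebraic multiplicities) are λ = -1 with multiplicity 4.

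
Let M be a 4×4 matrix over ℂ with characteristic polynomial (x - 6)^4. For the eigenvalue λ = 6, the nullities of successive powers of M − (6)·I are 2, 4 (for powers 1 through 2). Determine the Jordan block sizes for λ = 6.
Block sizes for λ = 6: [2, 2]

From the dimensions of kernels of powers, the number of Jordan blocks of size at least j is d_j − d_{j−1} where d_j = dim ker(N^j) (with d_0 = 0). Computing the differences gives [2, 2].
The number of blocks of size exactly k is (#blocks of size ≥ k) − (#blocks of size ≥ k + 1), so the partition is: 2 block(s) of size 2.
In nonincreasing order the block sizes are [2, 2].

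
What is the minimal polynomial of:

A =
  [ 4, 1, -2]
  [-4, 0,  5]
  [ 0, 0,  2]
x^3 - 6*x^2 + 12*x - 8

The characteristic polynomial is χ_A(x) = (x - 2)^3, so the eigenvalues are known. The minimal polynomial is
  m_A(x) = Π_λ (x − λ)^{k_λ}
where k_λ is the size of the *largest* Jordan block for λ (equivalently, the smallest k with (A − λI)^k v = 0 for every generalised eigenvector v of λ).

  λ = 2: largest Jordan block has size 3, contributing (x − 2)^3

So m_A(x) = (x - 2)^3 = x^3 - 6*x^2 + 12*x - 8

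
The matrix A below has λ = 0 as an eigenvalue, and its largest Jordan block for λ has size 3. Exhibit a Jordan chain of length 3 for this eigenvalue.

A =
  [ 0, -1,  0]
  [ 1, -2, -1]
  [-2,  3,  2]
A Jordan chain for λ = 0 of length 3:
v_1 = (-1, 0, -1)ᵀ
v_2 = (0, 1, -2)ᵀ
v_3 = (1, 0, 0)ᵀ

Let N = A − (0)·I. We want v_3 with N^3 v_3 = 0 but N^2 v_3 ≠ 0; then v_{j-1} := N · v_j for j = 3, …, 2.

Pick v_3 = (1, 0, 0)ᵀ.
Then v_2 = N · v_3 = (0, 1, -2)ᵀ.
Then v_1 = N · v_2 = (-1, 0, -1)ᵀ.

Sanity check: (A − (0)·I) v_1 = (0, 0, 0)ᵀ = 0. ✓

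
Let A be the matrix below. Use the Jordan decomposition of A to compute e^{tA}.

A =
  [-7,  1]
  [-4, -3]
e^{tA} =
  [-2*t*exp(-5*t) + exp(-5*t), t*exp(-5*t)]
  [-4*t*exp(-5*t), 2*t*exp(-5*t) + exp(-5*t)]

Strategy: write A = P · J · P⁻¹ where J is a Jordan canonical form, so e^{tA} = P · e^{tJ} · P⁻¹, and e^{tJ} can be computed block-by-block.

A has Jordan form
J =
  [-5,  1]
  [ 0, -5]
(up to reordering of blocks).

Per-block formulas:
  For a 2×2 Jordan block J_2(-5): exp(t · J_2(-5)) = e^(-5t)·(I + t·N), where N is the 2×2 nilpotent shift.

After assembling e^{tJ} and conjugating by P, we get:

e^{tA} =
  [-2*t*exp(-5*t) + exp(-5*t), t*exp(-5*t)]
  [-4*t*exp(-5*t), 2*t*exp(-5*t) + exp(-5*t)]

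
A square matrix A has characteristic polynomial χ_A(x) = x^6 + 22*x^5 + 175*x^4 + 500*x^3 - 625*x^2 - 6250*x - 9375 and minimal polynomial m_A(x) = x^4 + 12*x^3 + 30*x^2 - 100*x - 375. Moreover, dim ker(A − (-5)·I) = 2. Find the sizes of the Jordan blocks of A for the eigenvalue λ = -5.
Block sizes for λ = -5: [3, 2]

Step 1 — from the characteristic polynomial, algebraic multiplicity of λ = -5 is 5. From dim ker(A − (-5)·I) = 2, there are exactly 2 Jordan blocks for λ = -5.
Step 2 — from the minimal polynomial, the factor (x + 5)^3 tells us the largest block for λ = -5 has size 3.
Step 3 — with total size 5, 2 blocks, and largest block 3, the block sizes (in nonincreasing order) are [3, 2].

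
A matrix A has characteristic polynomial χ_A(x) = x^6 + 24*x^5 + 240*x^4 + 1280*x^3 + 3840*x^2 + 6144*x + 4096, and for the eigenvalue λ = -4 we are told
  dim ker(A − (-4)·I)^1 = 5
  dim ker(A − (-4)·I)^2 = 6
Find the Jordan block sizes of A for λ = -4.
Block sizes for λ = -4: [2, 1, 1, 1, 1]

From the dimensions of kernels of powers, the number of Jordan blocks of size at least j is d_j − d_{j−1} where d_j = dim ker(N^j) (with d_0 = 0). Computing the differences gives [5, 1].
The number of blocks of size exactly k is (#blocks of size ≥ k) − (#blocks of size ≥ k + 1), so the partition is: 4 block(s) of size 1, 1 block(s) of size 2.
In nonincreasing order the block sizes are [2, 1, 1, 1, 1].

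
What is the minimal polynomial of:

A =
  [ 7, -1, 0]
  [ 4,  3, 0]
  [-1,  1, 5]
x^3 - 15*x^2 + 75*x - 125

The characteristic polynomial is χ_A(x) = (x - 5)^3, so the eigenvalues are known. The minimal polynomial is
  m_A(x) = Π_λ (x − λ)^{k_λ}
where k_λ is the size of the *largest* Jordan block for λ (equivalently, the smallest k with (A − λI)^k v = 0 for every generalised eigenvector v of λ).

  λ = 5: largest Jordan block has size 3, contributing (x − 5)^3

So m_A(x) = (x - 5)^3 = x^3 - 15*x^2 + 75*x - 125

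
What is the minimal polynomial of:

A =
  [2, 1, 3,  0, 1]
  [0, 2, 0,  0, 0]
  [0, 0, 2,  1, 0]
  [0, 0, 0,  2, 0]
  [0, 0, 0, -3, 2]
x^2 - 4*x + 4

The characteristic polynomial is χ_A(x) = (x - 2)^5, so the eigenvalues are known. The minimal polynomial is
  m_A(x) = Π_λ (x − λ)^{k_λ}
where k_λ is the size of the *largest* Jordan block for λ (equivalently, the smallest k with (A − λI)^k v = 0 for every generalised eigenvector v of λ).

  λ = 2: largest Jordan block has size 2, contributing (x − 2)^2

So m_A(x) = (x - 2)^2 = x^2 - 4*x + 4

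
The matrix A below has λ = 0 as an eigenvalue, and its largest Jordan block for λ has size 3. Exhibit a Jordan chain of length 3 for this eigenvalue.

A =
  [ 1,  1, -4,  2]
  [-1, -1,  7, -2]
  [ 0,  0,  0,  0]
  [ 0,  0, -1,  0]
A Jordan chain for λ = 0 of length 3:
v_1 = (1, -1, 0, 0)ᵀ
v_2 = (-4, 7, 0, -1)ᵀ
v_3 = (0, 0, 1, 0)ᵀ

Let N = A − (0)·I. We want v_3 with N^3 v_3 = 0 but N^2 v_3 ≠ 0; then v_{j-1} := N · v_j for j = 3, …, 2.

Pick v_3 = (0, 0, 1, 0)ᵀ.
Then v_2 = N · v_3 = (-4, 7, 0, -1)ᵀ.
Then v_1 = N · v_2 = (1, -1, 0, 0)ᵀ.

Sanity check: (A − (0)·I) v_1 = (0, 0, 0, 0)ᵀ = 0. ✓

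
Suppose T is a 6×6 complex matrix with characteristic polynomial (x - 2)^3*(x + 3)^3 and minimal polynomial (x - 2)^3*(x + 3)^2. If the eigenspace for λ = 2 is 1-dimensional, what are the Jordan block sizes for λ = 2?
Block sizes for λ = 2: [3]

Step 1 — from the characteristic polynomial, algebraic multiplicity of λ = 2 is 3. From dim ker(T − (2)·I) = 1, there are exactly 1 Jordan blocks for λ = 2.
Step 2 — from the minimal polynomial, the factor (x − 2)^3 tells us the largest block for λ = 2 has size 3.
Step 3 — with total size 3, 1 blocks, and largest block 3, the block sizes (in nonincreasing order) are [3].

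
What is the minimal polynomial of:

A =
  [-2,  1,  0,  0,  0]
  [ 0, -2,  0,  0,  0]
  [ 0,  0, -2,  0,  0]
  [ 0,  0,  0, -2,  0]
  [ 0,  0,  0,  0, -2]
x^2 + 4*x + 4

The characteristic polynomial is χ_A(x) = (x + 2)^5, so the eigenvalues are known. The minimal polynomial is
  m_A(x) = Π_λ (x − λ)^{k_λ}
where k_λ is the size of the *largest* Jordan block for λ (equivalently, the smallest k with (A − λI)^k v = 0 for every generalised eigenvector v of λ).

  λ = -2: largest Jordan block has size 2, contributing (x + 2)^2

So m_A(x) = (x + 2)^2 = x^2 + 4*x + 4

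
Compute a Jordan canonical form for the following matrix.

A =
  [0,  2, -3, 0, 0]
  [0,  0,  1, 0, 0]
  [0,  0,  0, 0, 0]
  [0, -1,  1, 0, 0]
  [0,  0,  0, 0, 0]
J_3(0) ⊕ J_1(0) ⊕ J_1(0)

The characteristic polynomial is
  det(x·I − A) = x^5

Eigenvalues and multiplicities (the geometric multiplicity of λ is n − rank(A − λI), which equals the number of Jordan blocks for λ):
  λ = 0: algebraic multiplicity = 5, geometric multiplicity = 3

Determining the block sizes for each eigenvalue:
  λ = 0: with am = 5 and gm = 3, the partition is not yet determined (e.g. several partitions of 5 into 3 parts exist). Let N = A − (0)·I. Computing rank(N^1) = 2, rank(N^2) = 1, rank(N^3) = 0; the number of blocks of size ≥ j is rank(N^{j−1}) − rank(N^j), giving [3, 1, 1]. So we have 1 block(s) of size 3, 2 block(s) of size 1 → block sizes [3, 1, 1]

Assembling the blocks gives a Jordan form
J =
  [0, 1, 0, 0, 0]
  [0, 0, 1, 0, 0]
  [0, 0, 0, 0, 0]
  [0, 0, 0, 0, 0]
  [0, 0, 0, 0, 0]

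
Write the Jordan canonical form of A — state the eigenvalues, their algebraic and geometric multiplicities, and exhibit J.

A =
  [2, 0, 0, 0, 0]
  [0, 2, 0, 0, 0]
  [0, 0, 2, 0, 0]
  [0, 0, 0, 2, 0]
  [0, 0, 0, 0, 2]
J_1(2) ⊕ J_1(2) ⊕ J_1(2) ⊕ J_1(2) ⊕ J_1(2)

The characteristic polynomial is
  det(x·I − A) = x^5 - 10*x^4 + 40*x^3 - 80*x^2 + 80*x - 32 = (x - 2)^5

Eigenvalues and multiplicities (the geometric multiplicity of λ is n − rank(A − λI), which equals the number of Jordan blocks for λ):
  λ = 2: algebraic multiplicity = 5, geometric multiplicity = 5

Determining the block sizes for each eigenvalue:
  λ = 2: gm = am = 5, so every block has size 1 → block sizes [1, 1, 1, 1, 1]

Assembling the blocks gives a Jordan form
J =
  [2, 0, 0, 0, 0]
  [0, 2, 0, 0, 0]
  [0, 0, 2, 0, 0]
  [0, 0, 0, 2, 0]
  [0, 0, 0, 0, 2]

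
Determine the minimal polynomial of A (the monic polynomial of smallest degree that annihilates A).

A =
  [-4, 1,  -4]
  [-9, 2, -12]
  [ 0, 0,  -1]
x^2 + 2*x + 1

The characteristic polynomial is χ_A(x) = (x + 1)^3, so the eigenvalues are known. The minimal polynomial is
  m_A(x) = Π_λ (x − λ)^{k_λ}
where k_λ is the size of the *largest* Jordan block for λ (equivalently, the smallest k with (A − λI)^k v = 0 for every generalised eigenvector v of λ).

  λ = -1: largest Jordan block has size 2, contributing (x + 1)^2

So m_A(x) = (x + 1)^2 = x^2 + 2*x + 1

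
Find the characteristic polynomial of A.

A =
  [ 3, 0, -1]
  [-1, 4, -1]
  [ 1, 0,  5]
x^3 - 12*x^2 + 48*x - 64

Expanding det(x·I − A) (e.g. by cofactor expansion or by noting that A is similar to its Jordan form J, which has the same characteristic polynomial as A) gives
  χ_A(x) = x^3 - 12*x^2 + 48*x - 64
which factors as (x - 4)^3. The eigenvalues (with algebraic multiplicities) are λ = 4 with multiplicity 3.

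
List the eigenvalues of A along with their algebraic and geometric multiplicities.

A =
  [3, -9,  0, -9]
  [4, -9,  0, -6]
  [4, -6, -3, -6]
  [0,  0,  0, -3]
λ = -3: alg = 4, geom = 3

Step 1 — factor the characteristic polynomial to read off the algebraic multiplicities:
  χ_A(x) = (x + 3)^4

Step 2 — compute geometric multiplicities via the rank-nullity identity g(λ) = n − rank(A − λI):
  rank(A − (-3)·I) = 1, so dim ker(A − (-3)·I) = n − 1 = 3

Summary:
  λ = -3: algebraic multiplicity = 4, geometric multiplicity = 3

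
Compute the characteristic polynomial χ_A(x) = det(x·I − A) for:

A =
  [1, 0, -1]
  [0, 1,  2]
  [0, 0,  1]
x^3 - 3*x^2 + 3*x - 1

Expanding det(x·I − A) (e.g. by cofactor expansion or by noting that A is similar to its Jordan form J, which has the same characteristic polynomial as A) gives
  χ_A(x) = x^3 - 3*x^2 + 3*x - 1
which factors as (x - 1)^3. The eigenvalues (with algebraic multiplicities) are λ = 1 with multiplicity 3.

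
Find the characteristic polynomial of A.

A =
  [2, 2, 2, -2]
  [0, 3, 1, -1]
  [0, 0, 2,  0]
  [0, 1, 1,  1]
x^4 - 8*x^3 + 24*x^2 - 32*x + 16

Expanding det(x·I − A) (e.g. by cofactor expansion or by noting that A is similar to its Jordan form J, which has the same characteristic polynomial as A) gives
  χ_A(x) = x^4 - 8*x^3 + 24*x^2 - 32*x + 16
which factors as (x - 2)^4. The eigenvalues (with algebraic multiplicities) are λ = 2 with multiplicity 4.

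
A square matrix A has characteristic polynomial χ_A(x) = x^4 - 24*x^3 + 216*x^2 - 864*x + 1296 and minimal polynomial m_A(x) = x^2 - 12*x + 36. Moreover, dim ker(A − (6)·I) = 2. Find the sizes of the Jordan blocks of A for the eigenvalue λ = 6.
Block sizes for λ = 6: [2, 2]

Step 1 — from the characteristic polynomial, algebraic multiplicity of λ = 6 is 4. From dim ker(A − (6)·I) = 2, there are exactly 2 Jordan blocks for λ = 6.
Step 2 — from the minimal polynomial, the factor (x − 6)^2 tells us the largest block for λ = 6 has size 2.
Step 3 — with total size 4, 2 blocks, and largest block 2, the block sizes (in nonincreasing order) are [2, 2].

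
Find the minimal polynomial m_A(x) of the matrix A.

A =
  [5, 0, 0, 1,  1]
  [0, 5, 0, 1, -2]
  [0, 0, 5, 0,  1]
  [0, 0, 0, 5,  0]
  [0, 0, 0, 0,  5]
x^2 - 10*x + 25

The characteristic polynomial is χ_A(x) = (x - 5)^5, so the eigenvalues are known. The minimal polynomial is
  m_A(x) = Π_λ (x − λ)^{k_λ}
where k_λ is the size of the *largest* Jordan block for λ (equivalently, the smallest k with (A − λI)^k v = 0 for every generalised eigenvector v of λ).

  λ = 5: largest Jordan block has size 2, contributing (x − 5)^2

So m_A(x) = (x - 5)^2 = x^2 - 10*x + 25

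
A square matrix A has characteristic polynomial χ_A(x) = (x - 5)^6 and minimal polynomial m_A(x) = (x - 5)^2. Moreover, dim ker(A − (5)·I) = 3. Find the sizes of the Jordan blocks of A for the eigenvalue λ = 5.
Block sizes for λ = 5: [2, 2, 2]

Step 1 — from the characteristic polynomial, algebraic multiplicity of λ = 5 is 6. From dim ker(A − (5)·I) = 3, there are exactly 3 Jordan blocks for λ = 5.
Step 2 — from the minimal polynomial, the factor (x − 5)^2 tells us the largest block for λ = 5 has size 2.
Step 3 — with total size 6, 3 blocks, and largest block 2, the block sizes (in nonincreasing order) are [2, 2, 2].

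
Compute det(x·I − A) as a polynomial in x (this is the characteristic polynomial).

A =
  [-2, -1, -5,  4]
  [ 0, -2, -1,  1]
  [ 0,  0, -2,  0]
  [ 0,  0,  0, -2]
x^4 + 8*x^3 + 24*x^2 + 32*x + 16

Expanding det(x·I − A) (e.g. by cofactor expansion or by noting that A is similar to its Jordan form J, which has the same characteristic polynomial as A) gives
  χ_A(x) = x^4 + 8*x^3 + 24*x^2 + 32*x + 16
which factors as (x + 2)^4. The eigenvalues (with algebraic multiplicities) are λ = -2 with multiplicity 4.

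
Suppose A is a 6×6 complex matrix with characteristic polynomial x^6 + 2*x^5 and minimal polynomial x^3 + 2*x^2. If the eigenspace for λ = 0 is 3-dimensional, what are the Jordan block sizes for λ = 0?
Block sizes for λ = 0: [2, 2, 1]

Step 1 — from the characteristic polynomial, algebraic multiplicity of λ = 0 is 5. From dim ker(A − (0)·I) = 3, there are exactly 3 Jordan blocks for λ = 0.
Step 2 — from the minimal polynomial, the factor (x − 0)^2 tells us the largest block for λ = 0 has size 2.
Step 3 — with total size 5, 3 blocks, and largest block 2, the block sizes (in nonincreasing order) are [2, 2, 1].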